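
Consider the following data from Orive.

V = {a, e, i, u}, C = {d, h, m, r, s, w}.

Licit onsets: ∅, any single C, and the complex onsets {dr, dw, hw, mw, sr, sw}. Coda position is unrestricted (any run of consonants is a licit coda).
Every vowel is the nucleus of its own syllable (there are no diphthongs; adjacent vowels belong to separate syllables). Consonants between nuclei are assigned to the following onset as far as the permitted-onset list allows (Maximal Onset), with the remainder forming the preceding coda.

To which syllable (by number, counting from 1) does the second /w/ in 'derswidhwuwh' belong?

Nuclei (vowels): e, i, u → 3 syllables.
/e…i/ gap (V1→V2): /rsw/; trying suffixes from longest down, /sw/ is the first permitted one, so coda /r/ | onset /sw/.
/i…u/ gap (V2→V3): /dhw/ splits as /d/ + /hw/ (/hw/ is the longest suffix that is a licit onset).
So the parse is der.swid.hwuwh.
The second /w/ is in the onset of syllable 3 (/hwuwh/).

3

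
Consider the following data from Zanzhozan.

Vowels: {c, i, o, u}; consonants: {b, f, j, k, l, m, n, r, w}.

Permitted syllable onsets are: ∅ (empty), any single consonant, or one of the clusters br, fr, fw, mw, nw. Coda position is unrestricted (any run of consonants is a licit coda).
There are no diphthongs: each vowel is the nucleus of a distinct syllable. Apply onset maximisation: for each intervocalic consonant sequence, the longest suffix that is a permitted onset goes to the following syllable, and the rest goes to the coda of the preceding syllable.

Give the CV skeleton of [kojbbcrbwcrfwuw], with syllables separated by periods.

CVCC.CVCC.CVC.CCVC

Nuclei (vowels): o, c, c, u → 4 syllables.
V1 /o/ – V2 /c/: /jbb/ splits as /jb/ + /b/ (/b/ is the longest suffix that is a licit onset).
V2 /c/ – V3 /c/: cluster /rbw/ — the longest permitted-onset suffix is /w/; onset = /w/, preceding coda = /rb/.
V3 /c/ – V4 /u/: cluster /rfw/ — the longest permitted-onset suffix is /fw/; onset = /fw/, preceding coda = /r/.
Putting it together: kojb.bcrb.wcr.fwuw.
Mapping each syllable to C/V: /kojb/ → CVCC, /bcrb/ → CVCC, /wcr/ → CVC, /fwuw/ → CCVC.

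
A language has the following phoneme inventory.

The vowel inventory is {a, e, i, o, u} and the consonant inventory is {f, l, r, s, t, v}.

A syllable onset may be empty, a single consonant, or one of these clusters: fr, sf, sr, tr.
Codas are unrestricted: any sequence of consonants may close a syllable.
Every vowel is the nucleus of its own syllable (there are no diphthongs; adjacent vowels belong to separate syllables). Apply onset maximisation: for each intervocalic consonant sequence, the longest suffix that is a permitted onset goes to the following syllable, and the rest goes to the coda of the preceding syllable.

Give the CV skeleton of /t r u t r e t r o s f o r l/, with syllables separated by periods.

Nuclei (vowels): u, e, o, o → 4 syllables.
V1 /u/ – V2 /e/: /tr/ is a licit onset in full, so it all attaches to the next syllable.
V2 /e/ – V3 /o/: cluster /tr/ — /tr/ is itself a permitted onset, so the whole cluster goes right; preceding coda = ∅.
V3 /o/ – V4 /o/: /sf/ — entire cluster is a permitted onset → onset /sf/, coda ∅.
Putting it together: tru.tre.tro.sforl.
Mapping each syllable to C/V: /tru/ → CCV, /tre/ → CCV, /tro/ → CCV, /sforl/ → CCVCC.

CCV.CCV.CCV.CCVCC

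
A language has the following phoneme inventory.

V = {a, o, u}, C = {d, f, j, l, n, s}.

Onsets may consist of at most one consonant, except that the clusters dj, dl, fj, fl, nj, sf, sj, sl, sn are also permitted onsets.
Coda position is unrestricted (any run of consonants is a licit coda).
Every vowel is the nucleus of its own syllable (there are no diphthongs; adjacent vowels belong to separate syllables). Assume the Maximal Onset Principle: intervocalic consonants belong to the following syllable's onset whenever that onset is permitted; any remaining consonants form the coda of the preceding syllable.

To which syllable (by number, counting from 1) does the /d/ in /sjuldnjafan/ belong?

Nuclei (vowels): u, a, a → 3 syllables.
/u…a/ gap (V1→V2): cluster /ldnj/ — the longest permitted-onset suffix is /nj/; onset = /nj/, preceding coda = /ld/.
/a…a/ gap (V2→V3): just /f/ — single C goes to the following onset.
Syllabification: sjuld.nja.fan.
The /d/ is in the coda of syllable 1 (/sjuld/).

1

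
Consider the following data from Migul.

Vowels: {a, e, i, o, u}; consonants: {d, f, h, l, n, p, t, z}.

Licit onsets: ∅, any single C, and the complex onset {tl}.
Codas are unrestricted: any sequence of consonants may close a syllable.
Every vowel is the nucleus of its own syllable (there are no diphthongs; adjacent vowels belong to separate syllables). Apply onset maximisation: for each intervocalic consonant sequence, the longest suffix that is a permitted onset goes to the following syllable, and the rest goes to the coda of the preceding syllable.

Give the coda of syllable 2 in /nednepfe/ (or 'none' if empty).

Nuclei (vowels): e, e, e → 3 syllables.
V1 /e/ – V2 /e/: /dn/ — longest licit onset from the right is /n/, leaving /d/ as coda.
V2 /e/ – V3 /e/: cluster /pf/ — the longest permitted-onset suffix is /f/; onset = /f/, preceding coda = /p/.
Result: ned.nep.fe.
Syllable 2 is /nep/: onset /n/, nucleus /e/, coda /p/.

p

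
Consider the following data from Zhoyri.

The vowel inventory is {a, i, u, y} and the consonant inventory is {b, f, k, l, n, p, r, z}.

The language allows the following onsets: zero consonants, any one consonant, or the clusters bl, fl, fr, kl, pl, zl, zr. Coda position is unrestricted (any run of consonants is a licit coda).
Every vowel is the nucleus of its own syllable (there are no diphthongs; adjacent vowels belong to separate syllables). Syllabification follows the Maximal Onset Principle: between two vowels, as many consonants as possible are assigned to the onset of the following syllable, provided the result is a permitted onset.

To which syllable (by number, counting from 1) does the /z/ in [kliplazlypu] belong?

The vowels are i, a, y, u — 4 nuclei, so 4 syllables.
V1 /i/ – V2 /a/: /pl/ — entire cluster is a permitted onset → onset /pl/, coda ∅.
V2 /a/ – V3 /y/: /zl/ is a licit onset in full, so it all attaches to the next syllable.
V3 /y/ – V4 /u/: /p/ is a single consonant, so it becomes the next onset.
Result: kli.pla.zly.pu.
The /z/ is in the onset of syllable 3 (/zly/).

3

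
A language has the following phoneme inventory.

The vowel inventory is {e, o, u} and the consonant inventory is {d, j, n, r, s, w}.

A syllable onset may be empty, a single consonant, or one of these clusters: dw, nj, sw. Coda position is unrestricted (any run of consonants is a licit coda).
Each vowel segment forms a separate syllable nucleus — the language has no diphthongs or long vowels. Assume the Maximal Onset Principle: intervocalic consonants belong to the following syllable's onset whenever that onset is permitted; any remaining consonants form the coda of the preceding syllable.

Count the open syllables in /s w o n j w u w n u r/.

Nuclei (vowels): o, u, u → 3 syllables.
/o…u/ gap (V1→V2): /njw/ — longest licit onset from the right is /w/, leaving /nj/ as coda.
/u…u/ gap (V2→V3): /wn/ splits as /w/ + /n/ (/n/ is the longest suffix that is a licit onset).
Putting it together: swonj.wuw.nur.
Classifying each syllable: /swonj/ (closed), /wuw/ (closed), /nur/ (closed).
Open syllables: 0.

0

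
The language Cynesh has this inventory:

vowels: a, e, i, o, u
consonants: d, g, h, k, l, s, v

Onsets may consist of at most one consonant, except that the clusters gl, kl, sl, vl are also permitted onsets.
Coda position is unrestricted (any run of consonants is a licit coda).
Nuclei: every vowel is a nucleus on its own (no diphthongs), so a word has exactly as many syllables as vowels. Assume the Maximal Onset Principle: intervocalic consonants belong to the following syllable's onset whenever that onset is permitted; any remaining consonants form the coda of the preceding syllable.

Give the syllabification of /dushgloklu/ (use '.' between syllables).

Vowels present: u, o, u; each is a nucleus, giving 3 syllables.
V1 /u/ – V2 /o/: /shgl/ — longest licit onset from the right is /gl/, leaving /sh/ as coda.
V2 /o/ – V3 /u/: cluster /kl/ — /kl/ is itself a permitted onset, so the whole cluster goes right; preceding coda = ∅.

dush.glo.klu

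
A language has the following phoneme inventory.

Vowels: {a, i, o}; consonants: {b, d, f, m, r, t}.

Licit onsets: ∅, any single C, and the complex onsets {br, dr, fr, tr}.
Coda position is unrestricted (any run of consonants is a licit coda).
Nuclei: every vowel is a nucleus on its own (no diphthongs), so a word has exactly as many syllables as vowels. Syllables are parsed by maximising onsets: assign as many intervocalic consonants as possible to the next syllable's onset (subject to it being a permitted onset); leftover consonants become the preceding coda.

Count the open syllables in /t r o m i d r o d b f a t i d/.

Vowels present: o, i, o, a, i; each is a nucleus, giving 5 syllables.
σ1/σ2 boundary: /m/ is a single consonant, so it becomes the next onset.
σ2/σ3 boundary: cluster /dr/ — /dr/ is itself a permitted onset, so the whole cluster goes right; preceding coda = ∅.
σ3/σ4 boundary: /dbf/ splits as /db/ + /f/ (/f/ is the longest suffix that is a licit onset).
σ4/σ5 boundary: /t/ → onset of the next syllable (single consonants are always licit onsets).
Result: tro.mi.drodb.fa.tid.
Classifying each syllable: /tro/ (open), /mi/ (open), /drodb/ (closed), /fa/ (open), /tid/ (closed).
Open syllables: 3.

3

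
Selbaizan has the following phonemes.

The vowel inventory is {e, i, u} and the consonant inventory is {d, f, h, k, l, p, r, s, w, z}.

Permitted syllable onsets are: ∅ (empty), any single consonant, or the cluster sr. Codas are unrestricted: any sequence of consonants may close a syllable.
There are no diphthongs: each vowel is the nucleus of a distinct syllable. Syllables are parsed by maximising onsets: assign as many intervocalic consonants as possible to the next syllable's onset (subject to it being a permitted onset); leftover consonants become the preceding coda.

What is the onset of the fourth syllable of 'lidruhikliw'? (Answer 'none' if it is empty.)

l

Vowels present: i, u, i, i; each is a nucleus, giving 4 syllables.
σ1/σ2 boundary: /dr/ — longest licit onset from the right is /r/, leaving /d/ as coda.
σ2/σ3 boundary: just /h/ — single C goes to the following onset.
σ3/σ4 boundary: cluster /kl/ — the longest permitted-onset suffix is /l/; onset = /l/, preceding coda = /k/.
Putting it together: lid.ru.hik.liw.
Syllable 4 is /liw/: onset /l/, nucleus /i/, coda /w/.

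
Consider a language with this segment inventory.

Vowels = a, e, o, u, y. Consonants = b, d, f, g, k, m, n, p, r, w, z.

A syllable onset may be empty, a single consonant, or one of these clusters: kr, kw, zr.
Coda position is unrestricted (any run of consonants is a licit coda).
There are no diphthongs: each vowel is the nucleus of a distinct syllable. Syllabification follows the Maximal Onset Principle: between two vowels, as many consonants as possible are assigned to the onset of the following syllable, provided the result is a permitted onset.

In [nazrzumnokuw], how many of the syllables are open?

The vowels are a, u, o, u — 4 nuclei, so 4 syllables.
Between /a/ (V1) and /u/ (V2): /zrz/ splits as /zr/ + /z/ (/z/ is the longest suffix that is a licit onset).
Between /u/ (V2) and /o/ (V3): /mn/ splits as /m/ + /n/ (/n/ is the longest suffix that is a licit onset).
Between /o/ (V3) and /u/ (V4): just /k/ — single C goes to the following onset.
So the parse is nazr.zum.no.kuw.
Classifying each syllable: /nazr/ (closed), /zum/ (closed), /no/ (open), /kuw/ (closed).
Open syllables: 1.

1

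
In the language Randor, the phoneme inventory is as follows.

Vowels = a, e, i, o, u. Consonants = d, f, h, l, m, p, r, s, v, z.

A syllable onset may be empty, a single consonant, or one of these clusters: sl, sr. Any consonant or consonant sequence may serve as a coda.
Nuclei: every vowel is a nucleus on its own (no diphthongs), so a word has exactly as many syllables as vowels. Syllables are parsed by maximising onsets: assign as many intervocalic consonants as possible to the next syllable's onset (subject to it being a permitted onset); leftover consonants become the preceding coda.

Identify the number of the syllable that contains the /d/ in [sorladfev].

2

Nuclei (vowels): o, a, e → 3 syllables.
V1 /o/ – V2 /a/: cluster /rl/ — the longest permitted-onset suffix is /l/; onset = /l/, preceding coda = /r/.
V2 /a/ – V3 /e/: /df/ — longest licit onset from the right is /f/, leaving /d/ as coda.
Putting it together: sor.lad.fev.
The /d/ is in the coda of syllable 2 (/lad/).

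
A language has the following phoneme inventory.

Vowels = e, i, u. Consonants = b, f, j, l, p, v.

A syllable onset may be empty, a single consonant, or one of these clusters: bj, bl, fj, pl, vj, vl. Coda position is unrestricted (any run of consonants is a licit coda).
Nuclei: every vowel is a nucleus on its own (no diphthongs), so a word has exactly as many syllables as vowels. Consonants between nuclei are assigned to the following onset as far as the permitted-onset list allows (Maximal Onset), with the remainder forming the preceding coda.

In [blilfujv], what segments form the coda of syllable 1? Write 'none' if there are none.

l

Nuclei (vowels): i, u → 2 syllables.
Between /i/ (V1) and /u/ (V2): /lf/; trying suffixes from longest down, /f/ is the first permitted one, so coda /l/ | onset /f/.
Syllabification: blil.fujv.
Syllable 1 is /blil/: onset /bl/, nucleus /i/, coda /l/.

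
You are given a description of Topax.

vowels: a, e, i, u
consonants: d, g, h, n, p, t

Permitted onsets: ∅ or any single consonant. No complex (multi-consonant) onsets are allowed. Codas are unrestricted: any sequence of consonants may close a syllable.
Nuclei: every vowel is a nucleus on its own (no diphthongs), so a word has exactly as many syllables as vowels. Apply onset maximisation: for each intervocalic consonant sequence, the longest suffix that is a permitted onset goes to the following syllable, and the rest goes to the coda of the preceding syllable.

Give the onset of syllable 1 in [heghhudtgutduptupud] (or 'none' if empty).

h

The vowels are e, u, u, u, u, u — 6 nuclei, so 6 syllables.
/e…u/ gap (V1→V2): /ghh/ — longest licit onset from the right is /h/, leaving /gh/ as coda.
/u…u/ gap (V2→V3): /dtg/; trying suffixes from longest down, /g/ is the first permitted one, so coda /dt/ | onset /g/.
/u…u/ gap (V3→V4): /td/ — longest licit onset from the right is /d/, leaving /t/ as coda.
/u…u/ gap (V4→V5): /pt/ splits as /p/ + /t/ (/t/ is the longest suffix that is a licit onset).
/u…u/ gap (V5→V6): /p/ is a single consonant, so it becomes the next onset.
Putting it together: hegh.hudt.gut.dup.tu.pud.
Syllable 1 is /hegh/: onset /h/, nucleus /e/, coda /gh/.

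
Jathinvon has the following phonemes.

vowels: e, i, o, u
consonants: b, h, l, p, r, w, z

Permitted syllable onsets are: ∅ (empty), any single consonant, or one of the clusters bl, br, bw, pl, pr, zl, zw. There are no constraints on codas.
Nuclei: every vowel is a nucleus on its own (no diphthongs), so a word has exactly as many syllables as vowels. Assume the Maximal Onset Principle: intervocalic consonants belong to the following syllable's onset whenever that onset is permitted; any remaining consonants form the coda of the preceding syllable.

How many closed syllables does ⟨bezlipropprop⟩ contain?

2

Nuclei (vowels): e, i, o, o → 4 syllables.
/e…i/ gap (V1→V2): cluster /zl/ — /zl/ is itself a permitted onset, so the whole cluster goes right; preceding coda = ∅.
/i…o/ gap (V2→V3): /pr/ — entire cluster is a permitted onset → onset /pr/, coda ∅.
/o…o/ gap (V3→V4): /ppr/ splits as /p/ + /pr/ (/pr/ is the longest suffix that is a licit onset).
Result: be.zli.prop.prop.
Classifying each syllable: /be/ (open), /zli/ (open), /prop/ (closed), /prop/ (closed).
Closed syllables: 2.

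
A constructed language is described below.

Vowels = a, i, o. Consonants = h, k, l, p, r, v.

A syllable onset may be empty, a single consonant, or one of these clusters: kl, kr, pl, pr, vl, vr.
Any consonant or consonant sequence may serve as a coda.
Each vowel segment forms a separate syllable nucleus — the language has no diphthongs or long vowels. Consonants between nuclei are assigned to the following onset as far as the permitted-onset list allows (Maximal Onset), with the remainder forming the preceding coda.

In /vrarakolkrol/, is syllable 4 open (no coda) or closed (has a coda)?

closed

Nuclei (vowels): a, a, o, o → 4 syllables.
Between /a/ (V1) and /a/ (V2): just /r/ — single C goes to the following onset.
Between /a/ (V2) and /o/ (V3): just /k/ — single C goes to the following onset.
Between /o/ (V3) and /o/ (V4): /lkr/ splits as /l/ + /kr/ (/kr/ is the longest suffix that is a licit onset).
So the parse is vra.ra.kol.krol.
Syllable 4 is /krol/ with coda /l/, so it is closed.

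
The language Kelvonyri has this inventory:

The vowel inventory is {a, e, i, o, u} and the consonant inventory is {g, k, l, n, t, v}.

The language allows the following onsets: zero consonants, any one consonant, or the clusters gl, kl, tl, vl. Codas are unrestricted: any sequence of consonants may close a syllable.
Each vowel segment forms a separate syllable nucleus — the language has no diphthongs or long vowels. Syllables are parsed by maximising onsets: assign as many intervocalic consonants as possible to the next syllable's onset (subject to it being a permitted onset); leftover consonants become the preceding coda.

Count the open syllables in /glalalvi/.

2

Vowels present: a, a, i; each is a nucleus, giving 3 syllables.
/a…a/ gap (V1→V2): just /l/ — single C goes to the following onset.
/a…i/ gap (V2→V3): cluster /lv/ — the longest permitted-onset suffix is /v/; onset = /v/, preceding coda = /l/.
Putting it together: gla.lal.vi.
Classifying each syllable: /gla/ (open), /lal/ (closed), /vi/ (open).
Open syllables: 2.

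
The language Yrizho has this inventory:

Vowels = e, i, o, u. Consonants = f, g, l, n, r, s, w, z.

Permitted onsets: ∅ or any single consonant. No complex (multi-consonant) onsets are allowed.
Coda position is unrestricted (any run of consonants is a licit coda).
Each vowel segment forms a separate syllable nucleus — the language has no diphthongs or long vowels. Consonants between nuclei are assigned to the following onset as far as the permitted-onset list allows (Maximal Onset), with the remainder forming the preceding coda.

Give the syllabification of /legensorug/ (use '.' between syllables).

The vowels are e, e, o, u — 4 nuclei, so 4 syllables.
V1 /e/ – V2 /e/: /g/ is a single consonant, so it becomes the next onset.
V2 /e/ – V3 /o/: /ns/ splits as /n/ + /s/ (/s/ is the longest suffix that is a licit onset).
V3 /o/ – V4 /u/: /r/ is a single consonant, so it becomes the next onset.

le.gen.so.rug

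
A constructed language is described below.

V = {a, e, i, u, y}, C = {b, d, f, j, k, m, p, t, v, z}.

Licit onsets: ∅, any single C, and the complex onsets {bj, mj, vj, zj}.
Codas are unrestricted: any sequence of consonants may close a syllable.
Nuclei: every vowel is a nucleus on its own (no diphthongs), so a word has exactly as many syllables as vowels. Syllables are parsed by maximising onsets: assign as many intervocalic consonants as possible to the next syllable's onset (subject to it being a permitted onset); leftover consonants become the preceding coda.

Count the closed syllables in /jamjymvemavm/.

2

Nuclei (vowels): a, y, e, a → 4 syllables.
/a…y/ gap (V1→V2): /mj/ is a licit onset in full, so it all attaches to the next syllable.
/y…e/ gap (V2→V3): cluster /mv/ — the longest permitted-onset suffix is /v/; onset = /v/, preceding coda = /m/.
/e…a/ gap (V3→V4): /m/ is a single consonant, so it becomes the next onset.
So the parse is ja.mjym.ve.mavm.
Classifying each syllable: /ja/ (open), /mjym/ (closed), /ve/ (open), /mavm/ (closed).
Closed syllables: 2.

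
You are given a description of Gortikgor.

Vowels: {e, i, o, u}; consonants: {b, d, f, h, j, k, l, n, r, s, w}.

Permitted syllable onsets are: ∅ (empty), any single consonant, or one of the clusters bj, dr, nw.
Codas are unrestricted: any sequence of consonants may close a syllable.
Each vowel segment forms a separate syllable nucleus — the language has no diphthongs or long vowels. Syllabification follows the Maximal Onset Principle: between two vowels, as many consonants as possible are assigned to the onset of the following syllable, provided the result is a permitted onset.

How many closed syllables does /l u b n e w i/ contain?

Vowels present: u, e, i; each is a nucleus, giving 3 syllables.
/u…e/ gap (V1→V2): /bn/ splits as /b/ + /n/ (/n/ is the longest suffix that is a licit onset).
/e…i/ gap (V2→V3): just /w/ — single C goes to the following onset.
So the parse is lub.ne.wi.
Classifying each syllable: /lub/ (closed), /ne/ (open), /wi/ (open).
Closed syllables: 1.

1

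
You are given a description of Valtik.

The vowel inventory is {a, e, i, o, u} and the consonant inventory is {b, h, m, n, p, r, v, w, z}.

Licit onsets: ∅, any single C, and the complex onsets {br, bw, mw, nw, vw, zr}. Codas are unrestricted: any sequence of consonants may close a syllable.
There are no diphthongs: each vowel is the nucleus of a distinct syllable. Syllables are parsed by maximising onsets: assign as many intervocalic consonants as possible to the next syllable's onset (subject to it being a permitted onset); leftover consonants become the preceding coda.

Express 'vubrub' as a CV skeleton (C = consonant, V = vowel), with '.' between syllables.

CV.CCVC

Nuclei (vowels): u, u → 2 syllables.
σ1/σ2 boundary: /br/ — entire cluster is a permitted onset → onset /br/, coda ∅.
Putting it together: vu.brub.
Mapping each syllable to C/V: /vu/ → CV, /brub/ → CCVC.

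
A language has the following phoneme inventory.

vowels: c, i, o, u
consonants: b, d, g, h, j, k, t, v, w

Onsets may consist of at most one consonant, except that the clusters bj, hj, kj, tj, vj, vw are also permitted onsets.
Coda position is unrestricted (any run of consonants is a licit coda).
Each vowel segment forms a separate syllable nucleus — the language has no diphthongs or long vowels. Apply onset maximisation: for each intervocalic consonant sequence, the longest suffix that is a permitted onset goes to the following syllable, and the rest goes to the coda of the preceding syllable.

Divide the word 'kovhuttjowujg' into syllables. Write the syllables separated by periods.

Nuclei (vowels): o, u, o, u → 4 syllables.
/o…u/ gap (V1→V2): cluster /vh/ — the longest permitted-onset suffix is /h/; onset = /h/, preceding coda = /v/.
/u…o/ gap (V2→V3): /ttj/; trying suffixes from longest down, /tj/ is the first permitted one, so coda /t/ | onset /tj/.
/o…u/ gap (V3→V4): /w/ is a single consonant, so it becomes the next onset.

kov.hut.tjo.wujg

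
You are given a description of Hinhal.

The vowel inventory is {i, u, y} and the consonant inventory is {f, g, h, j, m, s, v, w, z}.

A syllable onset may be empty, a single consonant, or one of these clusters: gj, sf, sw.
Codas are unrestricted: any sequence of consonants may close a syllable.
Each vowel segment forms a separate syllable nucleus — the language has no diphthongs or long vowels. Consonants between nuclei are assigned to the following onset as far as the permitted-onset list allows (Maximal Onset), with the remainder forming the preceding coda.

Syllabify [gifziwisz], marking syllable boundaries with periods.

Nuclei (vowels): i, i, i → 3 syllables.
σ1/σ2 boundary: /fz/; trying suffixes from longest down, /z/ is the first permitted one, so coda /f/ | onset /z/.
σ2/σ3 boundary: /w/ is a single consonant, so it becomes the next onset.

gif.zi.wisz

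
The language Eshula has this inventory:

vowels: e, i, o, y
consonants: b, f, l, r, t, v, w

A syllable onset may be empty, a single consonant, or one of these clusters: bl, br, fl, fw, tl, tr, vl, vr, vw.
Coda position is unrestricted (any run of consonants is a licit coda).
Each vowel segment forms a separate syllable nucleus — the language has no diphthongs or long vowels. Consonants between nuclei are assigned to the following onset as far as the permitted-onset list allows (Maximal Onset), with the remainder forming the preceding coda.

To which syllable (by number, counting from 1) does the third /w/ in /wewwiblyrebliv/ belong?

2

Vowels present: e, i, y, e, i; each is a nucleus, giving 5 syllables.
σ1/σ2 boundary: cluster /ww/ — the longest permitted-onset suffix is /w/; onset = /w/, preceding coda = /w/.
σ2/σ3 boundary: cluster /bl/ — /bl/ is itself a permitted onset, so the whole cluster goes right; preceding coda = ∅.
σ3/σ4 boundary: just /r/ — single C goes to the following onset.
σ4/σ5 boundary: cluster /bl/ — /bl/ is itself a permitted onset, so the whole cluster goes right; preceding coda = ∅.
Result: wew.wi.bly.re.bliv.
The third /w/ is in the onset of syllable 2 (/wi/).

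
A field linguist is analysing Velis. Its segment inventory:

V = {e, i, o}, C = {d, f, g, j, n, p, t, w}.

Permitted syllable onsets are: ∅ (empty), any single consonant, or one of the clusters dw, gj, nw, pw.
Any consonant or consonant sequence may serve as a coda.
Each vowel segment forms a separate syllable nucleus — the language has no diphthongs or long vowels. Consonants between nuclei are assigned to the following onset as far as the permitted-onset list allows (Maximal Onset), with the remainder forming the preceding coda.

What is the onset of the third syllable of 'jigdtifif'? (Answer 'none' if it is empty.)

f

Vowels present: i, i, i; each is a nucleus, giving 3 syllables.
σ1/σ2 boundary: /gdt/; trying suffixes from longest down, /t/ is the first permitted one, so coda /gd/ | onset /t/.
σ2/σ3 boundary: /f/ → onset of the next syllable (single consonants are always licit onsets).
Putting it together: jigd.ti.fif.
Syllable 3 is /fif/: onset /f/, nucleus /i/, coda /f/.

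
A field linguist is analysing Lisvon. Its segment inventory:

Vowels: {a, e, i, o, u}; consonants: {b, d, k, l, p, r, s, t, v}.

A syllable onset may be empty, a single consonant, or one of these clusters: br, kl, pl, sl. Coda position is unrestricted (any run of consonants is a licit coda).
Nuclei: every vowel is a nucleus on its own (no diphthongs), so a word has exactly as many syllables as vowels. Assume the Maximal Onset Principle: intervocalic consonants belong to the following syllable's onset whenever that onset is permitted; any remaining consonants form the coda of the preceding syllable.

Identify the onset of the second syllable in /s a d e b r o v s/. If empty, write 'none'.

Vowels present: a, e, o; each is a nucleus, giving 3 syllables.
V1 /a/ – V2 /e/: /d/ → onset of the next syllable (single consonants are always licit onsets).
V2 /e/ – V3 /o/: cluster /br/ — /br/ is itself a permitted onset, so the whole cluster goes right; preceding coda = ∅.
Putting it together: sa.de.brovs.
Syllable 2 is /de/: onset /d/, nucleus /e/, coda ∅.

d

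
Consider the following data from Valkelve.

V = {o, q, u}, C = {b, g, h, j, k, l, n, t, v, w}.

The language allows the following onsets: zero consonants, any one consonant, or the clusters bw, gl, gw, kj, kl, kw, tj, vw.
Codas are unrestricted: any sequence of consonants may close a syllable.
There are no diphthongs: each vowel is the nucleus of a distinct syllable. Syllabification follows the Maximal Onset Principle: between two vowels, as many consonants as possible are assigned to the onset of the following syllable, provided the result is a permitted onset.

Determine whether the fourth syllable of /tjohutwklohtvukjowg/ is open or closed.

The vowels are o, u, o, u, o — 5 nuclei, so 5 syllables.
/o…u/ gap (V1→V2): /h/ is a single consonant, so it becomes the next onset.
/u…o/ gap (V2→V3): /twkl/ splits as /tw/ + /kl/ (/kl/ is the longest suffix that is a licit onset).
/o…u/ gap (V3→V4): /htv/ — longest licit onset from the right is /v/, leaving /ht/ as coda.
/u…o/ gap (V4→V5): /kj/ is a licit onset in full, so it all attaches to the next syllable.
Syllabification: tjo.hutw.kloht.vu.kjowg.
Syllable 4 is /vu/; it ends in its nucleus with no coda, so it is open.

open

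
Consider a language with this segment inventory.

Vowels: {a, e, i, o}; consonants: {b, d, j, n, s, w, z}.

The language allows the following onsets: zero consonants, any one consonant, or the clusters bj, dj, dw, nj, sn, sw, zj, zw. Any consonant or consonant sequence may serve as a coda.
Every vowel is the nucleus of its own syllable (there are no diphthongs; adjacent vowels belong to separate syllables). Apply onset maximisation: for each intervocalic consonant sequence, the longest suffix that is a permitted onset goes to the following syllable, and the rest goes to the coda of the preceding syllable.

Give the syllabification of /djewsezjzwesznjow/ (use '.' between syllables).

Nuclei (vowels): e, e, e, o → 4 syllables.
Between /e/ (V1) and /e/ (V2): /ws/; trying suffixes from longest down, /s/ is the first permitted one, so coda /w/ | onset /s/.
Between /e/ (V2) and /e/ (V3): /zjzw/; trying suffixes from longest down, /zw/ is the first permitted one, so coda /zj/ | onset /zw/.
Between /e/ (V3) and /o/ (V4): cluster /sznj/ — the longest permitted-onset suffix is /nj/; onset = /nj/, preceding coda = /sz/.

djew.sezj.zwesz.njow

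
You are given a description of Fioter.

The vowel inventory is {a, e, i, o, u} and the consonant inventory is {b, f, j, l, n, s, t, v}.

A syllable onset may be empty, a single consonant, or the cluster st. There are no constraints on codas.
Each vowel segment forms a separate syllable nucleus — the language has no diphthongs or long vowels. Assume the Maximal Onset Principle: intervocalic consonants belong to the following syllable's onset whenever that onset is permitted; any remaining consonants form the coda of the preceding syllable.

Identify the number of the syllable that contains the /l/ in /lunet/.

Nuclei (vowels): u, e → 2 syllables.
σ1/σ2 boundary: just /n/ — single C goes to the following onset.
Syllabification: lu.net.
The /l/ is in the onset of syllable 1 (/lu/).

1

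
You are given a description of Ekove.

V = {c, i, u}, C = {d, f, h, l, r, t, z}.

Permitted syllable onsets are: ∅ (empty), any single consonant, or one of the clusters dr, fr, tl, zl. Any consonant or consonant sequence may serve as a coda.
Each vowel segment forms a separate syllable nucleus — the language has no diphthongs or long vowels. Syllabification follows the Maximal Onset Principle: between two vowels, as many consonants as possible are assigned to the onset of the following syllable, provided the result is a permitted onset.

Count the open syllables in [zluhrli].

1

Nuclei (vowels): u, i → 2 syllables.
V1 /u/ – V2 /i/: /hrl/ splits as /hr/ + /l/ (/l/ is the longest suffix that is a licit onset).
Putting it together: zluhr.li.
Classifying each syllable: /zluhr/ (closed), /li/ (open).
Open syllables: 1.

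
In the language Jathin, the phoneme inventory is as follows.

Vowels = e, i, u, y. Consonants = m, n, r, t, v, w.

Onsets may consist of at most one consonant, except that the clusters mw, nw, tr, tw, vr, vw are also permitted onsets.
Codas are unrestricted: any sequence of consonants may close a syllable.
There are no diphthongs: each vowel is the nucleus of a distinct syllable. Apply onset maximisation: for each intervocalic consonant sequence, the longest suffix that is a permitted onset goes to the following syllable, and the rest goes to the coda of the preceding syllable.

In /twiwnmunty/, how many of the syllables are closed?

The vowels are i, u, y — 3 nuclei, so 3 syllables.
V1 /i/ – V2 /u/: /wnm/; trying suffixes from longest down, /m/ is the first permitted one, so coda /wn/ | onset /m/.
V2 /u/ – V3 /y/: /nt/; trying suffixes from longest down, /t/ is the first permitted one, so coda /n/ | onset /t/.
So the parse is twiwn.mun.ty.
Classifying each syllable: /twiwn/ (closed), /mun/ (closed), /ty/ (open).
Closed syllables: 2.

2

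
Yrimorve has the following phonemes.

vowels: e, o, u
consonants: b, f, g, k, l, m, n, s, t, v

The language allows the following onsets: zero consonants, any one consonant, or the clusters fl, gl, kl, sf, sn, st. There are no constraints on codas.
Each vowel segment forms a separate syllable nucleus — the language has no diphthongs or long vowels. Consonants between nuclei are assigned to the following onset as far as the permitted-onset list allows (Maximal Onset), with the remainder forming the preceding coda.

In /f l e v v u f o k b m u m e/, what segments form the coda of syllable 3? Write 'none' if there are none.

Vowels present: e, u, o, u, e; each is a nucleus, giving 5 syllables.
Between /e/ (V1) and /u/ (V2): /vv/ splits as /v/ + /v/ (/v/ is the longest suffix that is a licit onset).
Between /u/ (V2) and /o/ (V3): /f/ is a single consonant, so it becomes the next onset.
Between /o/ (V3) and /u/ (V4): /kbm/ splits as /kb/ + /m/ (/m/ is the longest suffix that is a licit onset).
Between /u/ (V4) and /e/ (V5): /m/ → onset of the next syllable (single consonants are always licit onsets).
Result: flev.vu.fokb.mu.me.
Syllable 3 is /fokb/: onset /f/, nucleus /o/, coda /kb/.

kb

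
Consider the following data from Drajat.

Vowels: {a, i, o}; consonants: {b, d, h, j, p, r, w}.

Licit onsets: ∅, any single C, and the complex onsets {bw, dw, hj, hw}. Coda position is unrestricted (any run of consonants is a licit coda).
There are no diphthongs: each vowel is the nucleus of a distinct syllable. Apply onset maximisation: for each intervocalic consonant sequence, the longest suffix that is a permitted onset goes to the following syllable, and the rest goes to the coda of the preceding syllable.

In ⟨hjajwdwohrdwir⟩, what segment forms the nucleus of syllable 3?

The vowels are a, o, i — 3 nuclei, so 3 syllables.
The third nucleus (vowel 3 from the left) is /i/.

i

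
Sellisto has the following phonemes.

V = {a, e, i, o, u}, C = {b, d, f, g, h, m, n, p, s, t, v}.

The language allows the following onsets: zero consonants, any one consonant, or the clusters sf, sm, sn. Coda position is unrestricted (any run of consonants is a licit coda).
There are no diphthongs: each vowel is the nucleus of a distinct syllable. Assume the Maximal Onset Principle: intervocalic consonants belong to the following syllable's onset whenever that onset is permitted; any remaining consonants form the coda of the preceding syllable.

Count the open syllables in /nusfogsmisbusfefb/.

2

Nuclei (vowels): u, o, i, u, e → 5 syllables.
/u…o/ gap (V1→V2): /sf/ is a licit onset in full, so it all attaches to the next syllable.
/o…i/ gap (V2→V3): cluster /gsm/ — the longest permitted-onset suffix is /sm/; onset = /sm/, preceding coda = /g/.
/i…u/ gap (V3→V4): /sb/; trying suffixes from longest down, /b/ is the first permitted one, so coda /s/ | onset /b/.
/u…e/ gap (V4→V5): /sf/ — entire cluster is a permitted onset → onset /sf/, coda ∅.
So the parse is nu.sfog.smis.bu.sfefb.
Classifying each syllable: /nu/ (open), /sfog/ (closed), /smis/ (closed), /bu/ (open), /sfefb/ (closed).
Open syllables: 2.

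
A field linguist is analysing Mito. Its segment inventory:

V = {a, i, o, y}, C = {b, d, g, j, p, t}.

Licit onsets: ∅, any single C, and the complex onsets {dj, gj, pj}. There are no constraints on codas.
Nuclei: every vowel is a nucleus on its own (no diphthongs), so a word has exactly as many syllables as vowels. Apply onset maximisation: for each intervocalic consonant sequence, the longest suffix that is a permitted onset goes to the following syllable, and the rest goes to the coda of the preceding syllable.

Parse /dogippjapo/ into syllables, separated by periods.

Vowels present: o, i, a, o; each is a nucleus, giving 4 syllables.
Between /o/ (V1) and /i/ (V2): just /g/ — single C goes to the following onset.
Between /i/ (V2) and /a/ (V3): /ppj/ splits as /p/ + /pj/ (/pj/ is the longest suffix that is a licit onset).
Between /a/ (V3) and /o/ (V4): /p/ is a single consonant, so it becomes the next onset.

do.gip.pja.po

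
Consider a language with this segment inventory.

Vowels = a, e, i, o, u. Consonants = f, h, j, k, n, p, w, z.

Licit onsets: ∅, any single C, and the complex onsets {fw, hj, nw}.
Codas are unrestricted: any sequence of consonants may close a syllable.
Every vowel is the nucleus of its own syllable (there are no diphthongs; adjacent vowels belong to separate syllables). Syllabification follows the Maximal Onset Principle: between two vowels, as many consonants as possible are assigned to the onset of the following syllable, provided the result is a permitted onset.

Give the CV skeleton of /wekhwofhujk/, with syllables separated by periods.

Vowels present: e, o, u; each is a nucleus, giving 3 syllables.
/e…o/ gap (V1→V2): /khw/ — longest licit onset from the right is /w/, leaving /kh/ as coda.
/o…u/ gap (V2→V3): cluster /fh/ — the longest permitted-onset suffix is /h/; onset = /h/, preceding coda = /f/.
So the parse is wekh.wof.hujk.
Mapping each syllable to C/V: /wekh/ → CVCC, /wof/ → CVC, /hujk/ → CVCC.

CVCC.CVC.CVCC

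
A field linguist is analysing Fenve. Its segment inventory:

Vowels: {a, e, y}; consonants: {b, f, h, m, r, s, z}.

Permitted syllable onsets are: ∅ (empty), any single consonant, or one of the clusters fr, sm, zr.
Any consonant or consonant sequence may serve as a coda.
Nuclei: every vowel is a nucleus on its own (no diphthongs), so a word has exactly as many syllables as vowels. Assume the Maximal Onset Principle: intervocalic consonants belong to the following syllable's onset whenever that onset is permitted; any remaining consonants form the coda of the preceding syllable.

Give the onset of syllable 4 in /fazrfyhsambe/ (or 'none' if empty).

Vowels present: a, y, a, e; each is a nucleus, giving 4 syllables.
V1 /a/ – V2 /y/: /zrf/ — longest licit onset from the right is /f/, leaving /zr/ as coda.
V2 /y/ – V3 /a/: /hs/ — longest licit onset from the right is /s/, leaving /h/ as coda.
V3 /a/ – V4 /e/: /mb/; trying suffixes from longest down, /b/ is the first permitted one, so coda /m/ | onset /b/.
So the parse is fazr.fyh.sam.be.
Syllable 4 is /be/: onset /b/, nucleus /e/, coda ∅.

b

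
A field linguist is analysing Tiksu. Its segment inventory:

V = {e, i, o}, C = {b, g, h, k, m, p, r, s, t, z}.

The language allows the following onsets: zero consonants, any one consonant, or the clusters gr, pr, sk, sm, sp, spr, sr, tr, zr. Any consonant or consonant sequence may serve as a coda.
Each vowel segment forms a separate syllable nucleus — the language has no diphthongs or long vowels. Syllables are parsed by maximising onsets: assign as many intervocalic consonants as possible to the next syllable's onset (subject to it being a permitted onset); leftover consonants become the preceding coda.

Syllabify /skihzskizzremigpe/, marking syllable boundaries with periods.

skihz.skiz.zre.mig.pe

Vowels present: i, i, e, i, e; each is a nucleus, giving 5 syllables.
Between /i/ (V1) and /i/ (V2): cluster /hzsk/ — the longest permitted-onset suffix is /sk/; onset = /sk/, preceding coda = /hz/.
Between /i/ (V2) and /e/ (V3): cluster /zzr/ — the longest permitted-onset suffix is /zr/; onset = /zr/, preceding coda = /z/.
Between /e/ (V3) and /i/ (V4): just /m/ — single C goes to the following onset.
Between /i/ (V4) and /e/ (V5): /gp/ — longest licit onset from the right is /p/, leaving /g/ as coda.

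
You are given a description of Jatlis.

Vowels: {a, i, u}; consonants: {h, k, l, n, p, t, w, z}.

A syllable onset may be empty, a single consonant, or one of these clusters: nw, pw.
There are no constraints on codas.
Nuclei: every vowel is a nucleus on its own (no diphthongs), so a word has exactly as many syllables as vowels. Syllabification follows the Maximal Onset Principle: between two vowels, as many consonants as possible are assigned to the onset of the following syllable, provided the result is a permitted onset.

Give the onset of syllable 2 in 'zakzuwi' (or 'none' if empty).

z

Vowels present: a, u, i; each is a nucleus, giving 3 syllables.
V1 /a/ – V2 /u/: /kz/ splits as /k/ + /z/ (/z/ is the longest suffix that is a licit onset).
V2 /u/ – V3 /i/: /w/ → onset of the next syllable (single consonants are always licit onsets).
Syllabification: zak.zu.wi.
Syllable 2 is /zu/: onset /z/, nucleus /u/, coda ∅.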